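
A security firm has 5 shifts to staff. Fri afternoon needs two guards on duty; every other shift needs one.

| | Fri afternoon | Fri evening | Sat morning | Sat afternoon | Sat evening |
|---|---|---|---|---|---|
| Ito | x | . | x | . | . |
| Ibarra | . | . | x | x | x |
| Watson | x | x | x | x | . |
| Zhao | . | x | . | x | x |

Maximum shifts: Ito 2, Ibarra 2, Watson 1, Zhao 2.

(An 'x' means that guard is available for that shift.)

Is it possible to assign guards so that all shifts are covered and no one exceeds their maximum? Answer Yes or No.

Yes

Fri afternoon can only be covered by Ito and Watson, so that assignment is forced.
One valid schedule: Fri afternoon→Ito+Watson, Fri evening→Zhao, Sat morning→Ito, Sat afternoon→Ibarra, Sat evening→Ibarra.
Loads: Ito 2/2, Ibarra 2/2, Watson 1/1, Zhao 1/2 — all within limits.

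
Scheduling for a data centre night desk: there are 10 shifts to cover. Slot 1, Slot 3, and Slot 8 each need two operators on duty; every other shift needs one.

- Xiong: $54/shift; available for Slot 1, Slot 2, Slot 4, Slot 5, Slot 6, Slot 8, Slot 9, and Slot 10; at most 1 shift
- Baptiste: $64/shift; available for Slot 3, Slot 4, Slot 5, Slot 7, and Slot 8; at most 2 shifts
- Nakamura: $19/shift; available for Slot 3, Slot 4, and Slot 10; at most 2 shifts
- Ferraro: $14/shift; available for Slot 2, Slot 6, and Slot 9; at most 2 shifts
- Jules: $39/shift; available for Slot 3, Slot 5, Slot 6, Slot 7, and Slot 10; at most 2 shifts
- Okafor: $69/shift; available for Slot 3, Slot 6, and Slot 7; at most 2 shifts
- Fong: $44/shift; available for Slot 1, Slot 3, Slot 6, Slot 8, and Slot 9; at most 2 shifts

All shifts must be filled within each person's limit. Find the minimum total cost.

Slot 1 can only be covered by Xiong and Fong, so that assignment is forced.
Picking the cheapest available operator for each shift independently would cost $412, but that ignores the shift limits.
An optimal schedule: Slot 1→Xiong+Fong, Slot 2→Ferraro, Slot 3→Nakamura+Okafor, Slot 4→Baptiste, Slot 5→Jules, Slot 6→Okafor, Slot 7→Jules, Slot 8→Baptiste+Fong, Slot 9→Ferraro, Slot 10→Nakamura.
Total: 54 + 44 + 14 + 19 + 69 + 64 + 39 + 69 + 39 + 64 + 44 + 14 + 19 = $552.

$552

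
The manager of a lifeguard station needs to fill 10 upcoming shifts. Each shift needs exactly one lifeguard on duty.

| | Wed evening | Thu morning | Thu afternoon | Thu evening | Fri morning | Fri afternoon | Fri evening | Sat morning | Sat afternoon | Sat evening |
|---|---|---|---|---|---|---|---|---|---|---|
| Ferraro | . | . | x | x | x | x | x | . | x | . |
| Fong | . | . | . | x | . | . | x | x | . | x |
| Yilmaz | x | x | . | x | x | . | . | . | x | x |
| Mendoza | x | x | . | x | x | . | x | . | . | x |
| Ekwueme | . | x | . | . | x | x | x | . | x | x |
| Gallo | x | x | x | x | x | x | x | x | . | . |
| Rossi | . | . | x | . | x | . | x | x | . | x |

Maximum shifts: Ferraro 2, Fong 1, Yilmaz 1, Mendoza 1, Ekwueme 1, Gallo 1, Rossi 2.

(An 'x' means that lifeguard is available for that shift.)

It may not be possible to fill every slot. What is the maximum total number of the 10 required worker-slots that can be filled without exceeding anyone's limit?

9

Total capacity across all lifeguards is 2+1+1+1+1+1+2 = 9, and 10 slots are needed, so at most 9 can be filled.
An assignment achieving 9: Wed evening→Yilmaz, Thu morning→Mendoza, Thu afternoon→Ferraro, Thu evening→Gallo, Fri morning→Rossi, Fri afternoon→Ferraro, Sat morning→Fong, Sat afternoon→Ekwueme, Sat evening→Rossi.
Loads: Ferraro 2/2, Fong 1/1, Yilmaz 1/1, Mendoza 1/1, Ekwueme 1/1, Gallo 1/1, Rossi 2/2.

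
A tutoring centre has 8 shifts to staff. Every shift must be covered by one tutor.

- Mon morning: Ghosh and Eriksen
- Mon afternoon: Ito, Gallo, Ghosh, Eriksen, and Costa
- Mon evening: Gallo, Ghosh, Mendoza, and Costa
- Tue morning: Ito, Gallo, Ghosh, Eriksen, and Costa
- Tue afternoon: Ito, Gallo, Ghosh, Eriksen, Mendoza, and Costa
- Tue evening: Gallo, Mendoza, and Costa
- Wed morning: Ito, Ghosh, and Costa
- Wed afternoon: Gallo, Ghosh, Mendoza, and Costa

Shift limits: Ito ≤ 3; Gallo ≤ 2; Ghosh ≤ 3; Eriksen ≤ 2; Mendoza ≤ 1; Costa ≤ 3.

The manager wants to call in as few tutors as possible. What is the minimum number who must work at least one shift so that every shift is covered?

3

8 slots to fill and no one can take more than 3, so at least ⌈8/3⌉ = 3 tutors are needed.
Ito, Gallo, and Ghosh alone can cover everything: Mon morning→Ghosh, Mon afternoon→Ito, Mon evening→Gallo, Tue morning→Ito, Tue afternoon→Ghosh, Tue evening→Gallo, Wed morning→Ito, Wed afternoon→Ghosh.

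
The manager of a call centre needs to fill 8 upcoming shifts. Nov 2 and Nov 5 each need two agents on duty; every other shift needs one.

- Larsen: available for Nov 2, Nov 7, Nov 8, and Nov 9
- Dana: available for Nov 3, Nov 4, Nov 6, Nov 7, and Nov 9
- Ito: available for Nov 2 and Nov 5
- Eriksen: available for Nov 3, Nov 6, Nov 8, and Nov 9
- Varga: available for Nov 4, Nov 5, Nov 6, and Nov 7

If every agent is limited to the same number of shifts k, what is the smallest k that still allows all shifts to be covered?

2

With 5 agents and 10 worker-slots to fill, someone must work at least ⌈10/5⌉ = 2 shifts, so k ≥ 2.
k = 2 works: Nov 2→Larsen+Ito, Nov 3→Dana, Nov 4→Dana, Nov 5→Ito+Varga, Nov 6→Eriksen, Nov 7→Varga, Nov 8→Larsen, Nov 9→Eriksen.
Loads: Larsen 2, Dana 2, Ito 2, Eriksen 2, Varga 2 — all ≤ 2.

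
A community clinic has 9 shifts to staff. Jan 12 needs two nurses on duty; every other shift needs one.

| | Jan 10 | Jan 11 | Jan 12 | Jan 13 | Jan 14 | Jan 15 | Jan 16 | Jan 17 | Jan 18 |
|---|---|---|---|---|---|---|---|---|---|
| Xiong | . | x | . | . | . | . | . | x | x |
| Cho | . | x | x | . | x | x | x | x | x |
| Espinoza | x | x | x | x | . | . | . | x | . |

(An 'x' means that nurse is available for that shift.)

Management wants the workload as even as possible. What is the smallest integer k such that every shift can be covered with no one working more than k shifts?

4

With 3 nurses and 10 worker-slots to fill, someone must work at least ⌈10/3⌉ = 4 shifts, so k ≥ 4.
k = 4 works: Jan 10→Espinoza, Jan 11→Xiong, Jan 12→Cho+Espinoza, Jan 13→Espinoza, Jan 14→Cho, Jan 15→Cho, Jan 16→Cho, Jan 17→Xiong, Jan 18→Xiong.
Loads: Xiong 3, Cho 4, Espinoza 3 — all ≤ 4.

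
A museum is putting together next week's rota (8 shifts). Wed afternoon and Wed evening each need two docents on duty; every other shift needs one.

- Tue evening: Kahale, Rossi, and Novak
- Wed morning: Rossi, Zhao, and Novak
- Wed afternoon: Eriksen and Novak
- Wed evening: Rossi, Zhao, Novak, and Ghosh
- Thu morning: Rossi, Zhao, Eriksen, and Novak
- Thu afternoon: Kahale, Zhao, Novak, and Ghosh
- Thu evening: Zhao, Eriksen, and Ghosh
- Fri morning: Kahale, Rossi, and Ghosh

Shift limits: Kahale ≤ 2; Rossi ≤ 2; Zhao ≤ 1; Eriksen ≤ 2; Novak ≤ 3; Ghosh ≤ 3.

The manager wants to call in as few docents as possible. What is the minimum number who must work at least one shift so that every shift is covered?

4

10 slots to fill and no one can take more than 3, so at least ⌈10/3⌉ = 4 docents are needed.
Kahale, Eriksen, Novak, and Ghosh alone can cover everything: Tue evening→Kahale, Wed morning→Novak, Wed afternoon→Eriksen+Novak, Wed evening→Novak+Ghosh, Thu morning→Eriksen, Thu afternoon→Ghosh, Thu evening→Ghosh, Fri morning→Kahale.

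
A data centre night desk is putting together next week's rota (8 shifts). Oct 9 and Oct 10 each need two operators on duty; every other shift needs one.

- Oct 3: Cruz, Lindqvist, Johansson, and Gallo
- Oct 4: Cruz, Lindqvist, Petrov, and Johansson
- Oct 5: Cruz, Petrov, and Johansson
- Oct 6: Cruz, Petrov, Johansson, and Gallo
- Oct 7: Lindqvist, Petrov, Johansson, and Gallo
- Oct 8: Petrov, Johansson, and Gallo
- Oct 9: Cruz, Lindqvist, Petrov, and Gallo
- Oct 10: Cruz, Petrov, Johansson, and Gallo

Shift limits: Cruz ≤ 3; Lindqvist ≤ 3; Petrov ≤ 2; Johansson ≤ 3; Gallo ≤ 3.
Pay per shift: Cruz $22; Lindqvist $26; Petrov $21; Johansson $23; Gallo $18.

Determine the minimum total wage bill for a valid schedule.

Picking the cheapest available operator for each shift independently would cost $192, but that ignores the shift limits.
An optimal schedule: Oct 3→Gallo, Oct 4→Petrov, Oct 5→Petrov, Oct 6→Cruz, Oct 7→Johansson, Oct 8→Gallo, Oct 9→Gallo+Cruz, Oct 10→Cruz+Johansson.
Total: 18 + 21 + 21 + 22 + 23 + 18 + 18 + 22 + 22 + 23 = $208.

$208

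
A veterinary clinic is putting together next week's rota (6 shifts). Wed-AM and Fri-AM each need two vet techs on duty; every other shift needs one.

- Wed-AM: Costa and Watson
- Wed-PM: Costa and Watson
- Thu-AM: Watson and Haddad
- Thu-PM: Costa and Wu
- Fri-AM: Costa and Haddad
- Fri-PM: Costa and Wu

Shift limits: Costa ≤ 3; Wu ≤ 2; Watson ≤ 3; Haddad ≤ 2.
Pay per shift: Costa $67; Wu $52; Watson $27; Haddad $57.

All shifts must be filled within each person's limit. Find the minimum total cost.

Wed-AM can only be covered by Costa and Watson, so that assignment is forced.
Fri-AM can only be covered by Costa and Haddad, so that assignment is forced.
Picking the cheapest available vet tech for each shift independently would cost $376, and that bound is achievable.
An optimal schedule: Wed-AM→Watson+Costa, Wed-PM→Watson, Thu-AM→Watson, Thu-PM→Wu, Fri-AM→Haddad+Costa, Fri-PM→Wu.
Total: 27 + 67 + 27 + 27 + 52 + 57 + 67 + 52 = $376.

$376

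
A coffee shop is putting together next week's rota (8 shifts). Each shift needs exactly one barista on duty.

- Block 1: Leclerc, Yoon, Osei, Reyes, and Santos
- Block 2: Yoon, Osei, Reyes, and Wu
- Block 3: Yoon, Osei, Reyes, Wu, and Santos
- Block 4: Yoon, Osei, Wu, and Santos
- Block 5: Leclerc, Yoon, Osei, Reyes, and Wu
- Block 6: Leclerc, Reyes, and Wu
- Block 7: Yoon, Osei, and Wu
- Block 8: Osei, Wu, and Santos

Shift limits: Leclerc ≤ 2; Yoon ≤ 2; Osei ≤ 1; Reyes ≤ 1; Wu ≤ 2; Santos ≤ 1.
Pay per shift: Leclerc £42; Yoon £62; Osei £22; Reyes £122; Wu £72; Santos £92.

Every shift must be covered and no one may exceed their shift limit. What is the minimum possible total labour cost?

Picking the cheapest available barista for each shift independently would cost £196, but that ignores the shift limits.
An optimal schedule: Block 1→Leclerc, Block 2→Yoon, Block 3→Santos, Block 4→Yoon, Block 5→Wu, Block 6→Leclerc, Block 7→Osei, Block 8→Wu.
Total: 42 + 62 + 92 + 62 + 72 + 42 + 22 + 72 = £466.

£466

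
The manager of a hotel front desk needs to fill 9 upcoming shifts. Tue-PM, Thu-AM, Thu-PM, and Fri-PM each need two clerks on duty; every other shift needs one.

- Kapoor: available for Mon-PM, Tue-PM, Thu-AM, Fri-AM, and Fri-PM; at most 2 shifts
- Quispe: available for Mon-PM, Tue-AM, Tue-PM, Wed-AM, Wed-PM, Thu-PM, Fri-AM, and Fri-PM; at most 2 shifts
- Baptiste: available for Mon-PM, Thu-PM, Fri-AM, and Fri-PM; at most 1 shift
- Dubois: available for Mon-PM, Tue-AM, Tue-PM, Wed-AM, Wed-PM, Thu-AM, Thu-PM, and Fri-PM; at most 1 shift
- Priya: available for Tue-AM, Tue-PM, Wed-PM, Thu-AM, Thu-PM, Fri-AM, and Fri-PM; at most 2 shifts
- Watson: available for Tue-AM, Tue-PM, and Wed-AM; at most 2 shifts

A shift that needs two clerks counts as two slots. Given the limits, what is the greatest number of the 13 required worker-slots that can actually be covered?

10

Total capacity across all clerks is 2+2+1+1+2+2 = 10, and 13 slots are needed, so at most 10 can be filled.
An assignment achieving 10: Mon-PM→Kapoor, Tue-AM→Watson, Tue-PM→Watson, Wed-AM→Quispe, Wed-PM→Quispe, Thu-AM→Kapoor+Dubois, Thu-PM→Baptiste+Priya, Fri-AM→Priya.
Loads: Kapoor 2/2, Quispe 2/2, Baptiste 1/1, Dubois 1/1, Priya 2/2, Watson 2/2.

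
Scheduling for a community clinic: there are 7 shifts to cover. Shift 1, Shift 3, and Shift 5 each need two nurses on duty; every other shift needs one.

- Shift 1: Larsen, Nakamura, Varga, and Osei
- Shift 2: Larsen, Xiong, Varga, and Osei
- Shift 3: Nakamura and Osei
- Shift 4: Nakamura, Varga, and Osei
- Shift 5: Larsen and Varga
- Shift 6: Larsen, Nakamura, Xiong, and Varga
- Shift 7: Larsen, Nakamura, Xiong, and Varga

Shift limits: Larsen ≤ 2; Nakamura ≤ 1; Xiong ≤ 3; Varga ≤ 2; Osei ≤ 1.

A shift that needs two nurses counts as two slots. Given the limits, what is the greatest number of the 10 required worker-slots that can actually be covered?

9

Total capacity across all nurses is 2+1+3+2+1 = 9, and 10 slots are needed, so at most 9 can be filled.
An assignment achieving 9: Shift 1→Larsen, Shift 2→Xiong, Shift 3→Nakamura+Osei, Shift 4→Varga, Shift 5→Larsen+Varga, Shift 6→Xiong, Shift 7→Xiong.
Loads: Larsen 2/2, Nakamura 1/1, Xiong 3/3, Varga 2/2, Osei 1/1.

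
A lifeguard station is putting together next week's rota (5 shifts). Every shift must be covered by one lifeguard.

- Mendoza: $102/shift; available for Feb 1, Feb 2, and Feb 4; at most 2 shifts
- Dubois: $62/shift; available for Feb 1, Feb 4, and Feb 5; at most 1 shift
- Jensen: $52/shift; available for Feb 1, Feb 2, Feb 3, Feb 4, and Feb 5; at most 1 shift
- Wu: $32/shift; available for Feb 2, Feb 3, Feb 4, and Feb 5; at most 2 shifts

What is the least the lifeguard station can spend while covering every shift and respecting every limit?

$280

Picking the cheapest available lifeguard for each shift independently would cost $180, but that ignores the shift limits.
An optimal schedule: Feb 1→Jensen, Feb 2→Wu, Feb 3→Wu, Feb 4→Mendoza, Feb 5→Dubois.
Total: 52 + 32 + 32 + 102 + 62 = $280.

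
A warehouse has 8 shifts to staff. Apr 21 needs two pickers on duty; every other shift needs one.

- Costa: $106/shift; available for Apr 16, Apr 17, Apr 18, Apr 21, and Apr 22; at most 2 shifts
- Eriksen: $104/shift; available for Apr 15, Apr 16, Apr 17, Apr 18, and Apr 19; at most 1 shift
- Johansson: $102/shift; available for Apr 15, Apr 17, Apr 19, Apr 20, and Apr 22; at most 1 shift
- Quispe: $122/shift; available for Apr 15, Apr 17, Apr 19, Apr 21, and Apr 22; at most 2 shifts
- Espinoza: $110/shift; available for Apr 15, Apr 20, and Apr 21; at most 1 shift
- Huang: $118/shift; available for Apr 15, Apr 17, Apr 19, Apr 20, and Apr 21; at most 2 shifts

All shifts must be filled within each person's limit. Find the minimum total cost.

Picking the cheapest available picker for each shift independently would cost $934, but that ignores the shift limits.
An optimal schedule: Apr 15→Quispe, Apr 16→Costa, Apr 17→Huang, Apr 18→Costa, Apr 19→Eriksen, Apr 20→Johansson, Apr 21→Espinoza+Huang, Apr 22→Quispe.
Total: 122 + 106 + 118 + 106 + 104 + 102 + 110 + 118 + 122 = $1008.

$1008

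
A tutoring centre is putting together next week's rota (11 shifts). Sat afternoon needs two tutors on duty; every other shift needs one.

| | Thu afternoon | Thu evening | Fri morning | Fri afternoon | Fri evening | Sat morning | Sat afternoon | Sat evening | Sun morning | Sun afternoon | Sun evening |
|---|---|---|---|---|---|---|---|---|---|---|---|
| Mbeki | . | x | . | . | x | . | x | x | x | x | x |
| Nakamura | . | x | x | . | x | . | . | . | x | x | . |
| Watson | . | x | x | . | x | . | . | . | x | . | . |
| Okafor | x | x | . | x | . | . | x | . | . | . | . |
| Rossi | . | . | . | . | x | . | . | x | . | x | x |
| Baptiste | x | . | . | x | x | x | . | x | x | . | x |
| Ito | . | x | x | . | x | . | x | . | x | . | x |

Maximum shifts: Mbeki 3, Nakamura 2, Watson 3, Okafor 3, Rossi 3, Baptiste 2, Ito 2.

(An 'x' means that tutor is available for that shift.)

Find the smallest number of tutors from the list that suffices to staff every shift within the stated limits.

5

12 slots to fill and no one can take more than 3, so at least ⌈12/3⌉ = 4 tutors are needed.
No set of 4 tutors can cover every shift (each such set leaves at least one shift with no one available or exceeds a cap).
Mbeki, Nakamura, Watson, Okafor, and Baptiste alone can cover everything: Thu afternoon→Okafor, Thu evening→Nakamura, Fri morning→Nakamura, Fri afternoon→Okafor, Fri evening→Watson, Sat morning→Baptiste, Sat afternoon→Mbeki+Okafor, Sat evening→Mbeki, Sun morning→Watson, Sun afternoon→Mbeki, Sun evening→Baptiste.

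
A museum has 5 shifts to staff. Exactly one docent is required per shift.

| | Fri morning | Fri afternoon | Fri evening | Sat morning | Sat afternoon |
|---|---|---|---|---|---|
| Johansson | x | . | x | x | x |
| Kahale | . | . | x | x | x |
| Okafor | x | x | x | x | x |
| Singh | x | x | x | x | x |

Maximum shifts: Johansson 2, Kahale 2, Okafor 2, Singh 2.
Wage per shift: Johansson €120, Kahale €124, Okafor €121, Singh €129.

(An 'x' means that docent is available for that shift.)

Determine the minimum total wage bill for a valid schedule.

€606

Picking the cheapest available docent for each shift independently would cost €601, but that ignores the shift limits.
An optimal schedule: Fri morning→Johansson, Fri afternoon→Okafor, Fri evening→Johansson, Sat morning→Okafor, Sat afternoon→Kahale.
Total: 120 + 121 + 120 + 121 + 124 = €606.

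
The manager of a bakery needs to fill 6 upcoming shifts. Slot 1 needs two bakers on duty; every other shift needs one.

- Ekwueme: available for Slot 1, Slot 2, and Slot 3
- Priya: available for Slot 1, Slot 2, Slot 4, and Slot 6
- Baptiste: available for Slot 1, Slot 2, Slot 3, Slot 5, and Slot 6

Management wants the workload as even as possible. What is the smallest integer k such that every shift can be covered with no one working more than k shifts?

3

With 3 bakers and 7 worker-slots to fill, someone must work at least ⌈7/3⌉ = 3 shifts, so k ≥ 3.
k = 3 works: Slot 1→Ekwueme+Priya, Slot 2→Ekwueme, Slot 3→Ekwueme, Slot 4→Priya, Slot 5→Baptiste, Slot 6→Priya.
Loads: Ekwueme 3, Priya 3, Baptiste 1 — all ≤ 3.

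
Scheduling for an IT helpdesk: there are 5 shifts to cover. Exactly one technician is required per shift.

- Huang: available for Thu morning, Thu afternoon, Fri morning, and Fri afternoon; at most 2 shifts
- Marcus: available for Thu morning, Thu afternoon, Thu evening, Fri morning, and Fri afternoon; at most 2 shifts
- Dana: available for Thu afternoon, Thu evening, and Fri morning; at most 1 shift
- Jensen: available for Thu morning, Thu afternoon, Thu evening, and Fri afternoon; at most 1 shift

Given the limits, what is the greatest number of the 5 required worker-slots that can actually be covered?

Total capacity across all technicians is 2+2+1+1 = 6, and 5 slots are needed, so at most 5 can be filled.
An assignment achieving 5: Thu morning→Huang, Thu afternoon→Dana, Thu evening→Marcus, Fri morning→Huang, Fri afternoon→Marcus.
Loads: Huang 2/2, Marcus 2/2, Dana 1/1, Jensen 0/1.

5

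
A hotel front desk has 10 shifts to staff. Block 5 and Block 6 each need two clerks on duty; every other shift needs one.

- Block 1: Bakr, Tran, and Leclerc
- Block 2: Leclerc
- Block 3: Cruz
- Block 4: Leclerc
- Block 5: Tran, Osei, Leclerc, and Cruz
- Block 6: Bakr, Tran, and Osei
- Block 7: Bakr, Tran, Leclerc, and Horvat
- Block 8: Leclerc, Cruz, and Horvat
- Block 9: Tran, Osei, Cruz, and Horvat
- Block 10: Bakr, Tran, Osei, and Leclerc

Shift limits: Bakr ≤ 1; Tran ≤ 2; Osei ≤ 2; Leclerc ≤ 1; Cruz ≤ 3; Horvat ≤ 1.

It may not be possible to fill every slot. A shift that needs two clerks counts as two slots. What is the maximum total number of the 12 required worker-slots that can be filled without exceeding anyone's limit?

Total capacity across all clerks is 1+2+2+1+3+1 = 10, and 12 slots are needed, so at most 10 can be filled.
An assignment achieving 10: Block 1→Bakr, Block 2→Leclerc, Block 3→Cruz, Block 5→Tran+Osei, Block 6→Tran+Osei, Block 7→Horvat, Block 8→Cruz, Block 9→Cruz.
Loads: Bakr 1/1, Tran 2/2, Osei 2/2, Leclerc 1/1, Cruz 3/3, Horvat 1/1.

10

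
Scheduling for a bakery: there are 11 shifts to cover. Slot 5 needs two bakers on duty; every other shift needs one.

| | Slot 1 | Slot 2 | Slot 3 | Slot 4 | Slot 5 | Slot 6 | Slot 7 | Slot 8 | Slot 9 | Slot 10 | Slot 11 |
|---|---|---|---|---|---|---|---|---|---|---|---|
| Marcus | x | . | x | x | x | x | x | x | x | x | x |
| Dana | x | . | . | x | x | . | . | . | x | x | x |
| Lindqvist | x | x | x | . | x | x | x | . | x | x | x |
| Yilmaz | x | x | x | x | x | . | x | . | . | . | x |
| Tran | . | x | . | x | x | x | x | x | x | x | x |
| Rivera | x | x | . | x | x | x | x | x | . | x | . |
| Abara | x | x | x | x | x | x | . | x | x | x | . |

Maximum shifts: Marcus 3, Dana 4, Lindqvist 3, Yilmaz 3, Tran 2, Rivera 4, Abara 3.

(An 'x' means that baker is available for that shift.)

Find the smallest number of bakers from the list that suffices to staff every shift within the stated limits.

4

12 slots to fill and no one can take more than 4, so at least ⌈12/4⌉ = 3 bakers are needed.
Any 3 bakers together have capacity at most 4+4+3 = 11 < 12 slots, so 3 can never suffice.
Marcus, Dana, Lindqvist, and Yilmaz alone can cover everything: Slot 1→Dana, Slot 2→Lindqvist, Slot 3→Marcus, Slot 4→Dana, Slot 5→Lindqvist+Yilmaz, Slot 6→Marcus, Slot 7→Lindqvist, Slot 8→Marcus, Slot 9→Dana, Slot 10→Dana, Slot 11→Yilmaz.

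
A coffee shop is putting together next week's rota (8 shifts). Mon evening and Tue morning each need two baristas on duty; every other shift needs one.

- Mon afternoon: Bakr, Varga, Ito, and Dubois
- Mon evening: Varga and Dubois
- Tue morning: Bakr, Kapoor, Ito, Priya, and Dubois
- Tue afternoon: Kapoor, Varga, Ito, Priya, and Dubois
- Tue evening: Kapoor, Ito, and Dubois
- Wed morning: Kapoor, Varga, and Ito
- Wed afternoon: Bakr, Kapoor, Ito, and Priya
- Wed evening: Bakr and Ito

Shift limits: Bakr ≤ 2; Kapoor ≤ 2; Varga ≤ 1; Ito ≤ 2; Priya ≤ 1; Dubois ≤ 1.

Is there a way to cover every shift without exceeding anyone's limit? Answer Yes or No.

Total capacity is 2+2+1+2+1+1 = 9 but 10 worker-slots are needed — infeasible.

No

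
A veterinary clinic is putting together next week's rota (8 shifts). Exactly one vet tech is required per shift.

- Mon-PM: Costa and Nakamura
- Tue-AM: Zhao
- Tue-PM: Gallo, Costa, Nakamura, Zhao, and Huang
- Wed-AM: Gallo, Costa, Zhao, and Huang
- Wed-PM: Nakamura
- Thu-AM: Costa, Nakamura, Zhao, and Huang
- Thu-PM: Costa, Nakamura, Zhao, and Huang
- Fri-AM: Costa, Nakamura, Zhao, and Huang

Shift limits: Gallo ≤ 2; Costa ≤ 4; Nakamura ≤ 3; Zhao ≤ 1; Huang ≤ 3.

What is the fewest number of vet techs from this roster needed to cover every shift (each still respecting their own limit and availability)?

3

8 slots to fill and no one can take more than 4, so at least ⌈8/4⌉ = 2 vet techs are needed.
Any 2 vet techs together have capacity at most 4+3 = 7 < 8 slots, so 2 can never suffice.
Costa, Nakamura, and Zhao alone can cover everything: Mon-PM→Costa, Tue-AM→Zhao, Tue-PM→Costa, Wed-AM→Costa, Wed-PM→Nakamura, Thu-AM→Costa, Thu-PM→Nakamura, Fri-AM→Nakamura.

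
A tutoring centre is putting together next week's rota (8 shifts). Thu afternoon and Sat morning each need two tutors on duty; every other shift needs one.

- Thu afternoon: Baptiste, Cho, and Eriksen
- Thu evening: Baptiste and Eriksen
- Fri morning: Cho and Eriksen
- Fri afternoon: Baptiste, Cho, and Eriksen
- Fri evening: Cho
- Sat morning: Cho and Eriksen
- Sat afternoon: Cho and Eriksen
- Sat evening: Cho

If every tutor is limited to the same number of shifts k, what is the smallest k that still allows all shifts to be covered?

4

With 3 tutors and 10 worker-slots to fill, someone must work at least ⌈10/3⌉ = 4 shifts, so k ≥ 4.
k = 4 works: Thu afternoon→Baptiste+Eriksen, Thu evening→Baptiste, Fri morning→Cho, Fri afternoon→Baptiste, Fri evening→Cho, Sat morning→Cho+Eriksen, Sat afternoon→Eriksen, Sat evening→Cho.
Loads: Baptiste 3, Cho 4, Eriksen 3 — all ≤ 4.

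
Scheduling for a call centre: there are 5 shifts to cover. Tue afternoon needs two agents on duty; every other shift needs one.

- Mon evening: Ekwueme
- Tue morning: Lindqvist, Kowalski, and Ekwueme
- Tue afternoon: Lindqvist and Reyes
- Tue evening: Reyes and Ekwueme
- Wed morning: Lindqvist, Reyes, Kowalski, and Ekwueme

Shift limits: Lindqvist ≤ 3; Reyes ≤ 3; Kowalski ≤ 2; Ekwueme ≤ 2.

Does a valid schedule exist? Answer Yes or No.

Mon evening can only be covered by Ekwueme, so that assignment is forced.
Tue afternoon can only be covered by Lindqvist and Reyes, so that assignment is forced.
One valid schedule: Mon evening→Ekwueme, Tue morning→Lindqvist, Tue afternoon→Lindqvist+Reyes, Tue evening→Reyes, Wed morning→Lindqvist.
Loads: Lindqvist 3/3, Reyes 2/3, Kowalski 0/2, Ekwueme 1/2 — all within limits.

Yes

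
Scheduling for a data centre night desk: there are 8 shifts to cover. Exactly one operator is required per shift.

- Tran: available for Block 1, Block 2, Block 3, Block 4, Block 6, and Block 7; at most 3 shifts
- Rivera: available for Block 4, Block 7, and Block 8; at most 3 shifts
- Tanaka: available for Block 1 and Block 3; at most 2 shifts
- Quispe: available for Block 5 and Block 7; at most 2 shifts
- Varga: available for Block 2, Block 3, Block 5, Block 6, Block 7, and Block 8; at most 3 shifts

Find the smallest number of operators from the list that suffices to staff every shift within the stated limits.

8 slots to fill and no one can take more than 3, so at least ⌈8/3⌉ = 3 operators are needed.
Tran, Rivera, and Varga alone can cover everything: Block 1→Tran, Block 2→Tran, Block 3→Tran, Block 4→Rivera, Block 5→Varga, Block 6→Varga, Block 7→Rivera, Block 8→Rivera.

3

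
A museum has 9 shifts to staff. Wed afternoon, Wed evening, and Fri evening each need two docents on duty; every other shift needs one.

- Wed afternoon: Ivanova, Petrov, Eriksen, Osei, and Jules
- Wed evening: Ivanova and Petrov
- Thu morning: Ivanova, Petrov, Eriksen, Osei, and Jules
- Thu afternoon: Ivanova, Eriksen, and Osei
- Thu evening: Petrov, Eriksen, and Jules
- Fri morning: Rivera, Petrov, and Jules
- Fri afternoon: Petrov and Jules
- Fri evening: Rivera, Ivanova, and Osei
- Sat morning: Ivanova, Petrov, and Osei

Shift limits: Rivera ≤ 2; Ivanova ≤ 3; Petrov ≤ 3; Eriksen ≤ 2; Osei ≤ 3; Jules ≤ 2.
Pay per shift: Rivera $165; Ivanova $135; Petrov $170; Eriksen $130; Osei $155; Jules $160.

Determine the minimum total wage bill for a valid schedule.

$1785

Wed evening can only be covered by Ivanova and Petrov, so that assignment is forced.
Picking the cheapest available docent for each shift independently would cost $1705, but that ignores the shift limits.
An optimal schedule: Wed afternoon→Ivanova+Osei, Wed evening→Ivanova+Petrov, Thu morning→Osei, Thu afternoon→Eriksen, Thu evening→Eriksen, Fri morning→Jules, Fri afternoon→Jules, Fri evening→Ivanova+Rivera, Sat morning→Osei.
Total: 135 + 155 + 135 + 170 + 155 + 130 + 130 + 160 + 160 + 135 + 165 + 155 = $1785.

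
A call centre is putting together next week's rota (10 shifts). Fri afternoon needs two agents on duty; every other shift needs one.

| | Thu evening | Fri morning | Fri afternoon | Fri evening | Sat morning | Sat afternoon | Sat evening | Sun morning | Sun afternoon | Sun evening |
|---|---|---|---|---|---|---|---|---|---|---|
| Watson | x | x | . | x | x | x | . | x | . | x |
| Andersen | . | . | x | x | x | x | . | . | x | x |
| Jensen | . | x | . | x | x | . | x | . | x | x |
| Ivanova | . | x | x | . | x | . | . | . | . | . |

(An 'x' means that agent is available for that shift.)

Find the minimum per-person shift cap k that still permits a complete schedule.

With 4 agents and 11 worker-slots to fill, someone must work at least ⌈11/4⌉ = 3 shifts, so k ≥ 3.
k = 3 works: Thu evening→Watson, Fri morning→Jensen, Fri afternoon→Andersen+Ivanova, Fri evening→Andersen, Sat morning→Ivanova, Sat afternoon→Watson, Sat evening→Jensen, Sun morning→Watson, Sun afternoon→Andersen, Sun evening→Jensen.
Loads: Watson 3, Andersen 3, Jensen 3, Ivanova 2 — all ≤ 3.

3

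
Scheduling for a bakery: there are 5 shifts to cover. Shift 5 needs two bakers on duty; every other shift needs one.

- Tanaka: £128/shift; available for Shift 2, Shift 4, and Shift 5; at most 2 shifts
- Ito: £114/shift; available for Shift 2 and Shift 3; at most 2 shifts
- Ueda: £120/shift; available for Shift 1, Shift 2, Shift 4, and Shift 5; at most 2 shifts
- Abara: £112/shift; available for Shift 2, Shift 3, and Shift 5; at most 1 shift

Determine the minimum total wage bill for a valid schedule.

Shift 1 can only be covered by Ueda, so that assignment is forced.
Picking the cheapest available baker for each shift independently would cost £696, but that ignores the shift limits.
An optimal schedule: Shift 1→Ueda, Shift 2→Ito, Shift 3→Ito, Shift 4→Ueda, Shift 5→Abara+Tanaka.
Total: 120 + 114 + 114 + 120 + 112 + 128 = £708.

£708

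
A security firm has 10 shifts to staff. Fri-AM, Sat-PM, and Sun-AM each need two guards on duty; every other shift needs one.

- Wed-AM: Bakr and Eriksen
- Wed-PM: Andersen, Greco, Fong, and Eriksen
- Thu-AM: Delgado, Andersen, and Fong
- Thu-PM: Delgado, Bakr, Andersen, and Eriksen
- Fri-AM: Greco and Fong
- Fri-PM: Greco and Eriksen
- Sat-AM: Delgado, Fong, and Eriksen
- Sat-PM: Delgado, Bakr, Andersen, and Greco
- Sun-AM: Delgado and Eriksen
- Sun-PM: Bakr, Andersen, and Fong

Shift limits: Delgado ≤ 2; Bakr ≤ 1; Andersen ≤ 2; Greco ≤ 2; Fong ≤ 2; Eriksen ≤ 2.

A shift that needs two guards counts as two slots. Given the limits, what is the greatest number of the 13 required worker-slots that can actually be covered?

Total capacity across all guards is 2+1+2+2+2+2 = 11, and 13 slots are needed, so at most 11 can be filled.
An assignment achieving 11: Wed-AM→Bakr, Wed-PM→Andersen, Thu-AM→Delgado, Thu-PM→Eriksen, Fri-AM→Greco+Fong, Fri-PM→Greco, Sat-AM→Fong, Sun-AM→Delgado+Eriksen, Sun-PM→Andersen.
Loads: Delgado 2/2, Bakr 1/1, Andersen 2/2, Greco 2/2, Fong 2/2, Eriksen 2/2.

11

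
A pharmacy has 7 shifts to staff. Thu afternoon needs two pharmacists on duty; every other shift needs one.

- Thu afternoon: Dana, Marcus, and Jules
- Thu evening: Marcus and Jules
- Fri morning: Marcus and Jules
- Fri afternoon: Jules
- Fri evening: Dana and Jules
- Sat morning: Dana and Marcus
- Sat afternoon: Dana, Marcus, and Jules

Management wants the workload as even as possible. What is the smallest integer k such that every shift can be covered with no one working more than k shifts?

3

With 3 pharmacists and 8 worker-slots to fill, someone must work at least ⌈8/3⌉ = 3 shifts, so k ≥ 3.
k = 3 works: Thu afternoon→Dana+Marcus, Thu evening→Marcus, Fri morning→Marcus, Fri afternoon→Jules, Fri evening→Dana, Sat morning→Dana, Sat afternoon→Jules.
Loads: Dana 3, Marcus 3, Jules 2 — all ≤ 3.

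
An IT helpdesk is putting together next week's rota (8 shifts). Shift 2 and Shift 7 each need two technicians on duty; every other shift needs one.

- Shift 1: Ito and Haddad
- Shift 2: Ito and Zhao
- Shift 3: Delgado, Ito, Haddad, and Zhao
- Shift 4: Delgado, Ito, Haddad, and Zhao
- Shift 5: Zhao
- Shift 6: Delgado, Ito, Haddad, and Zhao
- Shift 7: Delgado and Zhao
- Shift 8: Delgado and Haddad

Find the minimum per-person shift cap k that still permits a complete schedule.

3

With 4 technicians and 10 worker-slots to fill, someone must work at least ⌈10/4⌉ = 3 shifts, so k ≥ 3.
k = 3 works: Shift 1→Ito, Shift 2→Ito+Zhao, Shift 3→Delgado, Shift 4→Ito, Shift 5→Zhao, Shift 6→Haddad, Shift 7→Delgado+Zhao, Shift 8→Delgado.
Loads: Delgado 3, Ito 3, Haddad 1, Zhao 3 — all ≤ 3.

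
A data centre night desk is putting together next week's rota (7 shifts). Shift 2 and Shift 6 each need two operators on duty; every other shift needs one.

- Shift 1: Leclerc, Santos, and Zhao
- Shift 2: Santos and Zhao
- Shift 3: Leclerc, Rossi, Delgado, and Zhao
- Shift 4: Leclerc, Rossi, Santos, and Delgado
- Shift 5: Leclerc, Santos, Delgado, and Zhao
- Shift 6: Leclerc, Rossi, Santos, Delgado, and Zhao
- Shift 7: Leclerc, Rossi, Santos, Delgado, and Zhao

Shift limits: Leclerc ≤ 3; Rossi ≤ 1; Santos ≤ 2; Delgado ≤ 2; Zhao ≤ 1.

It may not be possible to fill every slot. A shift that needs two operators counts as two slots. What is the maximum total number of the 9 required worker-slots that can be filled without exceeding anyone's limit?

9

Total capacity across all operators is 3+1+2+2+1 = 9, and 9 slots are needed, so at most 9 can be filled.
An assignment achieving 9: Shift 1→Leclerc, Shift 2→Santos+Zhao, Shift 3→Leclerc, Shift 4→Leclerc, Shift 5→Santos, Shift 6→Rossi+Delgado, Shift 7→Delgado.
Loads: Leclerc 3/3, Rossi 1/1, Santos 2/2, Delgado 2/2, Zhao 1/1.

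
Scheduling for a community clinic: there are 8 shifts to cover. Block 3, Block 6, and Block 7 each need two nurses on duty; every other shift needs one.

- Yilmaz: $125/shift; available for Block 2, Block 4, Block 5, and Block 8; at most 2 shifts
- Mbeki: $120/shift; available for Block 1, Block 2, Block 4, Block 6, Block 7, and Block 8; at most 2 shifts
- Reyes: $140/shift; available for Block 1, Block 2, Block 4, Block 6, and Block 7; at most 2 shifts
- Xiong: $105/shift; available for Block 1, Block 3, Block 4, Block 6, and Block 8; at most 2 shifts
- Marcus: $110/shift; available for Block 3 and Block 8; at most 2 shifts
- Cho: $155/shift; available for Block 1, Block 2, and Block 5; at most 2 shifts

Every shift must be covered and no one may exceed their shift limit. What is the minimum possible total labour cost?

$1355

Block 3 can only be covered by Xiong and Marcus, so that assignment is forced.
Block 7 can only be covered by Mbeki and Reyes, so that assignment is forced.
Picking the cheapest available nurse for each shift independently would cost $1260, but that ignores the shift limits.
An optimal schedule: Block 1→Xiong, Block 2→Cho, Block 3→Xiong+Marcus, Block 4→Yilmaz, Block 5→Yilmaz, Block 6→Mbeki+Reyes, Block 7→Mbeki+Reyes, Block 8→Marcus.
Total: 105 + 155 + 105 + 110 + 125 + 125 + 120 + 140 + 120 + 140 + 110 = $1355.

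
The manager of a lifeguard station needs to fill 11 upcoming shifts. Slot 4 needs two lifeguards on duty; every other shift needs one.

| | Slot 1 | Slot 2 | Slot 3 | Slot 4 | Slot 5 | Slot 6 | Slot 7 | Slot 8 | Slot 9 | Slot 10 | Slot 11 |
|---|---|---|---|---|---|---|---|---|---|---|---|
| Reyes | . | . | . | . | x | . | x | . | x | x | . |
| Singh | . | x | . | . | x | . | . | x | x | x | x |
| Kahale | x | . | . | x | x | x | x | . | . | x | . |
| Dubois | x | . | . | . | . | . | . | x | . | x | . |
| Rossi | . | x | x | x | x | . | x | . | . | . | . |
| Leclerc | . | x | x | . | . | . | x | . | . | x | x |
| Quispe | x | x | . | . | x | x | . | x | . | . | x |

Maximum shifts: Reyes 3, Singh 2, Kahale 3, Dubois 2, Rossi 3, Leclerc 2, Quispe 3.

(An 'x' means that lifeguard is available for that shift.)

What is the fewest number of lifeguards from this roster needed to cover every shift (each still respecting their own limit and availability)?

12 slots to fill and no one can take more than 3, so at least ⌈12/3⌉ = 4 lifeguards are needed.
Reyes, Kahale, Rossi, and Quispe alone can cover everything: Slot 1→Kahale, Slot 2→Rossi, Slot 3→Rossi, Slot 4→Kahale+Rossi, Slot 5→Quispe, Slot 6→Kahale, Slot 7→Reyes, Slot 8→Quispe, Slot 9→Reyes, Slot 10→Reyes, Slot 11→Quispe.

4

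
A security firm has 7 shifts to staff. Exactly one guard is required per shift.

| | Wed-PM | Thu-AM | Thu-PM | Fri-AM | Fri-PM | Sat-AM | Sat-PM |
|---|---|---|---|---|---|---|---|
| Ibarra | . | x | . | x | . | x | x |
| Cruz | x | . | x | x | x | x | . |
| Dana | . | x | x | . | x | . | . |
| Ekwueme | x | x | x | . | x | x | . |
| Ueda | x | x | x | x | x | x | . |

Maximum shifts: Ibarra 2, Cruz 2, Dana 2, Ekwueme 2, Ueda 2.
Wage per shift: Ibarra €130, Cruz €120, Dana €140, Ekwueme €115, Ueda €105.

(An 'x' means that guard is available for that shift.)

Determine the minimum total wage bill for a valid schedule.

Sat-PM can only be covered by Ibarra, so that assignment is forced.
Picking the cheapest available guard for each shift independently would cost €760, but that ignores the shift limits.
An optimal schedule: Wed-PM→Ueda, Thu-AM→Ekwueme, Thu-PM→Ekwueme, Fri-AM→Ueda, Fri-PM→Cruz, Sat-AM→Cruz, Sat-PM→Ibarra.
Total: 105 + 115 + 115 + 105 + 120 + 120 + 130 = €810.

€810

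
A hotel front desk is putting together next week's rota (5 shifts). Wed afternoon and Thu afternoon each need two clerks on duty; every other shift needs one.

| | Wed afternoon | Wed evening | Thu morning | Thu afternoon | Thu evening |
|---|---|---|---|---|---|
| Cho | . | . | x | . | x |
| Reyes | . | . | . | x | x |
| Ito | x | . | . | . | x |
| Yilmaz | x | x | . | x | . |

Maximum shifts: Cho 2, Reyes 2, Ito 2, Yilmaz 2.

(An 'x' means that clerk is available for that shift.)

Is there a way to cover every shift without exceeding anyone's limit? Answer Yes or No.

No

Total capacity is 8 and 7 slots are needed, so capacity alone doesn't rule it out.
Shifts {Wed afternoon, Wed evening, Thu afternoon} need 5 worker-slots in total, but the clerks available for any of those shifts (Reyes, Ito, and Yilmaz) can supply at most 4 among them. So no valid schedule exists.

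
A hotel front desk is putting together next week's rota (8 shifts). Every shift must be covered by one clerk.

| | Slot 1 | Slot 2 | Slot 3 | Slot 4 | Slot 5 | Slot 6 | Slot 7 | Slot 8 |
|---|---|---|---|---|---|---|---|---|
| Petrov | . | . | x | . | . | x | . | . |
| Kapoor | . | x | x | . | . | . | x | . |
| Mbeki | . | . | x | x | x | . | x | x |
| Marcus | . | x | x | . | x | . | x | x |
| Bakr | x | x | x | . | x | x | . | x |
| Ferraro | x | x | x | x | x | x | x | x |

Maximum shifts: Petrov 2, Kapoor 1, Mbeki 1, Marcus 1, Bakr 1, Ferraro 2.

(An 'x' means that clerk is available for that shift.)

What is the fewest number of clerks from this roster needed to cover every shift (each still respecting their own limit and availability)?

8 slots to fill and no one can take more than 2, so at least ⌈8/2⌉ = 4 clerks are needed.
Any 5 clerks together have capacity at most 2+2+1+1+1 = 7 < 8 slots, so 5 can never suffice.
Petrov, Kapoor, Mbeki, Marcus, Bakr, and Ferraro alone can cover everything: Slot 1→Bakr, Slot 2→Kapoor, Slot 3→Petrov, Slot 4→Mbeki, Slot 5→Marcus, Slot 6→Petrov, Slot 7→Ferraro, Slot 8→Ferraro.

6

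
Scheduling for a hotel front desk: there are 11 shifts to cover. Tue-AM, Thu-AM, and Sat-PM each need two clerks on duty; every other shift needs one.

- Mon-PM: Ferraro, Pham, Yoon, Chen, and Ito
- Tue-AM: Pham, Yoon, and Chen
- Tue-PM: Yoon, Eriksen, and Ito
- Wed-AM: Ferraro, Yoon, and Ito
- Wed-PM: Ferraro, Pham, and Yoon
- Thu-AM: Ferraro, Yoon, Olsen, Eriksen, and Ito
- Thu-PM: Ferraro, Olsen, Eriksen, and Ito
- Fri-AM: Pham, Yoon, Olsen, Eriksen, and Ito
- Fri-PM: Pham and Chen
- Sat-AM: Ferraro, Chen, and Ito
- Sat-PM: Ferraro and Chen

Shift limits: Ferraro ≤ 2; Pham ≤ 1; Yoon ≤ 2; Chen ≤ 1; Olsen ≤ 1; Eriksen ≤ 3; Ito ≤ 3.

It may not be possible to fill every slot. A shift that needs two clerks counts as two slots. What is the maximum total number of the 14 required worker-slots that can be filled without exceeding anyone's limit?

Total capacity across all clerks is 2+1+2+1+1+3+3 = 13, and 14 slots are needed, so at most 13 can be filled.
An assignment achieving 13: Mon-PM→Ito, Tue-AM→Yoon, Tue-PM→Yoon, Wed-AM→Ito, Wed-PM→Ferraro, Thu-AM→Olsen+Eriksen, Thu-PM→Eriksen, Fri-AM→Eriksen, Fri-PM→Pham, Sat-AM→Ito, Sat-PM→Ferraro+Chen.
Loads: Ferraro 2/2, Pham 1/1, Yoon 2/2, Chen 1/1, Olsen 1/1, Eriksen 3/3, Ito 3/3.

13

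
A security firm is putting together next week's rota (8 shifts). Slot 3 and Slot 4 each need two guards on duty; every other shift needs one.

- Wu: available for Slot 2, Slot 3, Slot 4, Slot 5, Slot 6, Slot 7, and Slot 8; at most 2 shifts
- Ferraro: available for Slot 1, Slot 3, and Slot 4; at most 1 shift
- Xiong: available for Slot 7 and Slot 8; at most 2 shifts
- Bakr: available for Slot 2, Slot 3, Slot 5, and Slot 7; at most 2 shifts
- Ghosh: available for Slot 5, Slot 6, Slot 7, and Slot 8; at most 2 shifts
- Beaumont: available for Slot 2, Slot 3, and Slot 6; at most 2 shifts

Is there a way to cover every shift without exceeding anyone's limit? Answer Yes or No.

Total capacity is 11 and 10 slots are needed, so capacity alone doesn't rule it out.
Shifts {Slot 1, Slot 4} need 3 worker-slots in total, but the guards available for any of those shifts (Wu and Ferraro) can supply at most 2 among them. So no valid schedule exists.

No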